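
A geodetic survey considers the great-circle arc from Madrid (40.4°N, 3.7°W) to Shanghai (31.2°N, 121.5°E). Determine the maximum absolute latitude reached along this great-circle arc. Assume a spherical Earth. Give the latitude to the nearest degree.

≈ 58°N

The great circle lies in the plane with unit normal n̂ = (p₁ × p₂)/|p₁ × p₂|.
Here n̂_z ≈ +0.533; the vertex latitude is φ_max = arccos|n̂_z| ≈ 57.8°.
Check via Clairaut: cos φ_max = |cos φ₁| · sin C = cos(40.4°)·sin(44.4°) ≈ 0.533, again giving ≈ 57.8°.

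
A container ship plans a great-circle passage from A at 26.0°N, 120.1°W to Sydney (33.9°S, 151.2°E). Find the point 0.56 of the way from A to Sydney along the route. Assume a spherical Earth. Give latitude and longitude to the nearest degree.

Write both endpoints as unit vectors p₁, p₂ with components (cos φ cos λ, cos φ sin λ, sin φ).
The central angle between the endpoints is δ = arccos(p₁·p₂) ≈ 1.800 rad (103.2°).
Interpolate at f = 0.56 with slerp weights a = sin((1−f)δ)/sin δ ≈ 0.731, b = sin(fδ)/sin δ ≈ 0.869.
p = a·p₁ + b·p₂ ≈ (-0.961, -0.221, -0.164); φ = arcsin(p_z) ≈ -9.44°, λ = atan2(p_y, p_x) ≈ -167.05°.

≈ 9°S, 167°W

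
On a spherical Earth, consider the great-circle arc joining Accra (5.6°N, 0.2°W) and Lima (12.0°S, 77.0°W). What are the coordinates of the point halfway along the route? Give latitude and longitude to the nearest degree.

≈ 4°S, 38°W

Write both endpoints as unit vectors p₁, p₂ with components (cos φ cos λ, cos φ sin λ, sin φ).
The central angle between the endpoints is δ = arccos(p₁·p₂) ≈ 1.367 rad (78.3°).
Interpolate at f = 1/2 with slerp weights a = sin((1−f)δ)/sin δ ≈ 0.645, b = sin(fδ)/sin δ ≈ 0.645.
p = a·p₁ + b·p₂ ≈ (0.784, -0.617, -0.071); φ = arcsin(p_z) ≈ -4.08°, λ = atan2(p_y, p_x) ≈ -38.21°.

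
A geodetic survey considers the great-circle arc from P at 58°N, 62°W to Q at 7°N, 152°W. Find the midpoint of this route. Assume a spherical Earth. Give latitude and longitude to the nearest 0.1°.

Convert each endpoint to a unit vector on the sphere (x = cos φ cos λ, y = cos φ sin λ, z = sin φ).
The central angle between the endpoints is δ = arccos(p₁·p₂) ≈ 1.467 rad (84.1°).
Interpolate at f = 1/2 with slerp weights a = sin((1−f)δ)/sin δ ≈ 0.673, b = sin(fδ)/sin δ ≈ 0.673.
p = a·p₁ + b·p₂ ≈ (-0.422, -0.629, 0.653); φ = arcsin(p_z) ≈ 40.76°, λ = atan2(p_y, p_x) ≈ -123.90°.

≈ 40.8°N, 123.9°W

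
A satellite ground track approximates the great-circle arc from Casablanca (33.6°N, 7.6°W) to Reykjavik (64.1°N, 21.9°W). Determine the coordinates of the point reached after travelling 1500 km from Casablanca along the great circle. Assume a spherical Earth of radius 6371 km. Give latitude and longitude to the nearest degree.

Write both endpoints as unit vectors p₁, p₂ with components (cos φ cos λ, cos φ sin λ, sin φ).
The central angle between the endpoints is δ = arccos(p₁·p₂) ≈ 0.554 rad (31.7°). The total great-circle distance is δ·R ≈ 0.554 × 6371 ≈ 3530 km, so the target fraction is f = 1500/3530 ≈ 0.425.
Interpolate at f ≈ 0.425 with slerp weights a = sin((1−f)δ)/sin δ ≈ 0.595, b = sin(fδ)/sin δ ≈ 0.443.
p = a·p₁ + b·p₂ ≈ (0.671, -0.138, 0.728); φ = arcsin(p_z) ≈ 46.74°, λ = atan2(p_y, p_x) ≈ -11.60°.

≈ 47°N, 12°W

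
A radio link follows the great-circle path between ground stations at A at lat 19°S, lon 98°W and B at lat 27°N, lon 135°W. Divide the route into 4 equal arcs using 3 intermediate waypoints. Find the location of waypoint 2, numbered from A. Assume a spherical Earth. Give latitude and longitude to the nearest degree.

Convert each endpoint to a unit vector on the sphere (x = cos φ cos λ, y = cos φ sin λ, z = sin φ).
The central angle between the endpoints is δ = arccos(p₁·p₂) ≈ 1.018 rad (58.3°).
Interpolate at f = 2/4 with slerp weights a = sin((1−f)δ)/sin δ ≈ 0.573, b = sin(fδ)/sin δ ≈ 0.573.
p = a·p₁ + b·p₂ ≈ (-0.436, -0.897, 0.074); φ = arcsin(p_z) ≈ 4.22°, λ = atan2(p_y, p_x) ≈ -115.93°.

≈ lat 4°N, lon 116°W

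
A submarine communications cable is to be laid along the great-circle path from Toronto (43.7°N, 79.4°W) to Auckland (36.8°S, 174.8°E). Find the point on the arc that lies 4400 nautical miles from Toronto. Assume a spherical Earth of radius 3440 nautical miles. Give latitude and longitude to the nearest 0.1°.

≈ 2.3°S, 143.5°W

Convert each endpoint to a unit vector on the sphere (x = cos φ cos λ, y = cos φ sin λ, z = sin φ).
The central angle between the endpoints is δ = arccos(p₁·p₂) ≈ 2.179 rad (124.9°). The total great-circle distance is δ·R ≈ 2.179 × 3440 ≈ 7496 nmi, so the target fraction is f = 4400/7496 ≈ 0.587.
Interpolate at f ≈ 0.587 with slerp weights a = sin((1−f)δ)/sin δ ≈ 0.955, b = sin(fδ)/sin δ ≈ 1.167.
p = a·p₁ + b·p₂ ≈ (-0.804, -0.594, -0.040); φ = arcsin(p_z) ≈ -2.27°, λ = atan2(p_y, p_x) ≈ -143.55°.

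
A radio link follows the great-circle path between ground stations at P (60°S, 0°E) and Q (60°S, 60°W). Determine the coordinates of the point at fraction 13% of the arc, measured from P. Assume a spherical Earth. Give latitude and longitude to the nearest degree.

Write both endpoints as unit vectors p₁, p₂ with components (cos φ cos λ, cos φ sin λ, sin φ).
The central angle between the endpoints is δ = arccos(p₁·p₂) ≈ 0.505 rad (29.0°).
Interpolate at f = 0.13 with slerp weights a = sin((1−f)δ)/sin δ ≈ 0.879, b = sin(fδ)/sin δ ≈ 0.136.
p = a·p₁ + b·p₂ ≈ (0.473, -0.059, -0.879); φ = arcsin(p_z) ≈ -61.50°, λ = atan2(p_y, p_x) ≈ -7.07°.

≈ (62°S, 7°W)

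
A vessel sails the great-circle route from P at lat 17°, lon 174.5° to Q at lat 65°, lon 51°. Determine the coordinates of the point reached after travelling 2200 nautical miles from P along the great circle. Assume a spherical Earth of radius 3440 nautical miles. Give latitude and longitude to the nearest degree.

≈ lat 50°, lon 155°

The haversine formula gives a central angle δ ≈ 1.529 rad (87.6°) between the endpoints. The total great-circle distance is δ·R ≈ 1.529 × 3440 ≈ 5259 nmi, so the target fraction is f = 2200/5259 ≈ 0.418.
Interpolate at f ≈ 0.418 with slerp weights a = sin((1−f)δ)/sin δ ≈ 0.777, b = sin(fδ)/sin δ ≈ 0.597.
p = a·p₁ + b·p₂ ≈ (-0.581, 0.267, 0.769); φ = arcsin(p_z) ≈ 50.23°, λ = atan2(p_y, p_x) ≈ 155.29°.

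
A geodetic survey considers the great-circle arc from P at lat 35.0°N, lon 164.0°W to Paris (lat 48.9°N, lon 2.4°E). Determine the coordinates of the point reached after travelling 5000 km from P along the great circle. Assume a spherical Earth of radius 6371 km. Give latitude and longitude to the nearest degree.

≈ lat 78°N, lon 133°W

The haversine formula gives a central angle δ ≈ 1.662 rad (95.2°) between the endpoints. The total great-circle distance is δ·R ≈ 1.662 × 6371 ≈ 10589 km, so the target fraction is f = 5000/10589 ≈ 0.472.
Interpolate at f ≈ 0.472 with slerp weights a = sin((1−f)δ)/sin δ ≈ 0.772, b = sin(fδ)/sin δ ≈ 0.710.
p = a·p₁ + b·p₂ ≈ (-0.142, -0.155, 0.978); φ = arcsin(p_z) ≈ 77.87°, λ = atan2(p_y, p_x) ≈ -132.52°.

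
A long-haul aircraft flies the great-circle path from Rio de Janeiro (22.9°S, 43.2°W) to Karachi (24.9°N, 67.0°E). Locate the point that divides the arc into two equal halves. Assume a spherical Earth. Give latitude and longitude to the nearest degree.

≈ (2°N, 11°E)

The haversine formula gives a central angle δ ≈ 2.040 rad (116.9°) between the endpoints.
Interpolate at f = 1/2 with slerp weights a = sin((1−f)δ)/sin δ ≈ 0.956, b = sin(fδ)/sin δ ≈ 0.956.
p = a·p₁ + b·p₂ ≈ (0.980, 0.195, 0.030); φ = arcsin(p_z) ≈ 1.75°, λ = atan2(p_y, p_x) ≈ 11.26°.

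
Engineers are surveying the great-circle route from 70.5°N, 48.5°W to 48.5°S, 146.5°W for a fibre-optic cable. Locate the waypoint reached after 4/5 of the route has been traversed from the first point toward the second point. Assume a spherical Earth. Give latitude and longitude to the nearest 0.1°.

The haversine formula gives a central angle δ ≈ 2.399 rad (137.5°) between the endpoints.
Interpolate at f = 4/5 with slerp weights a = sin((1−f)δ)/sin δ ≈ 0.683, b = sin(fδ)/sin δ ≈ 1.390.
p = a·p₁ + b·p₂ ≈ (-0.617, -0.679, -0.398); φ = arcsin(p_z) ≈ -23.43°, λ = atan2(p_y, p_x) ≈ -132.26°.

≈ 23.4°S, 132.3°W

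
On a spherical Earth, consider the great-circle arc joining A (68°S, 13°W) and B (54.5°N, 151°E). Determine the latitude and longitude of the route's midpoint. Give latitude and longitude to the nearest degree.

≈ (25°S, 126°E)

From cos δ = sin φ₁ sin φ₂ + cos φ₁ cos φ₂ cos Δλ, the central angle is δ ≈ 2.872 rad (164.6°).
Interpolate at f = 1/2 with slerp weights a = sin((1−f)δ)/sin δ ≈ 3.724, b = sin(fδ)/sin δ ≈ 3.724.
p = a·p₁ + b·p₂ ≈ (-0.532, 0.735, -0.421); φ = arcsin(p_z) ≈ -24.90°, λ = atan2(p_y, p_x) ≈ 125.92°.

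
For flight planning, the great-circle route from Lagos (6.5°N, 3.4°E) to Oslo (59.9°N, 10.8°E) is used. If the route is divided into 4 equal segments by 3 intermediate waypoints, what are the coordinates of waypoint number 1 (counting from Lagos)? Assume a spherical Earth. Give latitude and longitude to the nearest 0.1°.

≈ 19.9°N, 4.5°E

The haversine formula gives a central angle δ ≈ 0.937 rad (53.7°) between the endpoints.
Interpolate at f = 1/4 with slerp weights a = sin((1−f)δ)/sin δ ≈ 0.802, b = sin(fδ)/sin δ ≈ 0.288.
p = a·p₁ + b·p₂ ≈ (0.937, 0.074, 0.340); φ = arcsin(p_z) ≈ 19.88°, λ = atan2(p_y, p_x) ≈ 4.53°.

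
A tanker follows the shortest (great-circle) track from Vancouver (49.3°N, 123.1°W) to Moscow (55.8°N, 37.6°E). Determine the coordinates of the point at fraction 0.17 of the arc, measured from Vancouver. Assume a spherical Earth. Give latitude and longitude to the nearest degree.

Write both endpoints as unit vectors p₁, p₂ with components (cos φ cos λ, cos φ sin λ, sin φ).
The central angle between the endpoints is δ = arccos(p₁·p₂) ≈ 1.286 rad (73.7°).
Interpolate at f = 0.17 with slerp weights a = sin((1−f)δ)/sin δ ≈ 0.913, b = sin(fδ)/sin δ ≈ 0.226.
p = a·p₁ + b·p₂ ≈ (-0.224, -0.421, 0.879); φ = arcsin(p_z) ≈ 61.50°, λ = atan2(p_y, p_x) ≈ -118.05°.

≈ 62°N, 118°W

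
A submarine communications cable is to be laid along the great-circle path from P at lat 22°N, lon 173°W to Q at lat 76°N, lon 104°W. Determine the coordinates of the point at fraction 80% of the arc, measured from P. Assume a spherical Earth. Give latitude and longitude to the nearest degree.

≈ lat 69°N, lon 140°W

From cos δ = sin φ₁ sin φ₂ + cos φ₁ cos φ₂ cos Δλ, the central angle is δ ≈ 1.111 rad (63.6°).
Interpolate at f = 0.80 with slerp weights a = sin((1−f)δ)/sin δ ≈ 0.246, b = sin(fδ)/sin δ ≈ 0.866.
p = a·p₁ + b·p₂ ≈ (-0.277, -0.231, 0.933); φ = arcsin(p_z) ≈ 68.85°, λ = atan2(p_y, p_x) ≈ -140.16°.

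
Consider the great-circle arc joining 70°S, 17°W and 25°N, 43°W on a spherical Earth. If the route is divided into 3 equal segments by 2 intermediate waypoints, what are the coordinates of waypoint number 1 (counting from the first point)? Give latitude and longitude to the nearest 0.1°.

≈ 38.8°S, 32.9°W

From cos δ = sin φ₁ sin φ₂ + cos φ₁ cos φ₂ cos Δλ, the central angle is δ ≈ 1.690 rad (96.8°).
Interpolate at f = 1/3 with slerp weights a = sin((1−f)δ)/sin δ ≈ 0.909, b = sin(fδ)/sin δ ≈ 0.538.
p = a·p₁ + b·p₂ ≈ (0.654, -0.423, -0.627); φ = arcsin(p_z) ≈ -38.84°, λ = atan2(p_y, p_x) ≈ -32.92°.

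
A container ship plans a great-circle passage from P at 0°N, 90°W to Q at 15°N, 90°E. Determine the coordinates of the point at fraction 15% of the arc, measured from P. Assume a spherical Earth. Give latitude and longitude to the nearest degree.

≈ 25°N, 90°W

Convert each endpoint to a unit vector on the sphere (x = cos φ cos λ, y = cos φ sin λ, z = sin φ).
The central angle between the endpoints is δ = arccos(p₁·p₂) ≈ 2.880 rad (165.0°).
Interpolate at f = 0.15 with slerp weights a = sin((1−f)δ)/sin δ ≈ 2.471, b = sin(fδ)/sin δ ≈ 1.618.
p = a·p₁ + b·p₂ ≈ (0.000, -0.908, 0.419); φ = arcsin(p_z) ≈ 24.75°, λ = atan2(p_y, p_x) ≈ -90.00°.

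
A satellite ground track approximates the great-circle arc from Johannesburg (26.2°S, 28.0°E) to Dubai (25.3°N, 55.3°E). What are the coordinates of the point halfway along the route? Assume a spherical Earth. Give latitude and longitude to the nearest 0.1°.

The haversine formula gives a central angle δ ≈ 1.010 rad (57.8°) between the endpoints.
Interpolate at f = 1/2 with slerp weights a = sin((1−f)δ)/sin δ ≈ 0.571, b = sin(fδ)/sin δ ≈ 0.571.
p = a·p₁ + b·p₂ ≈ (0.747, 0.665, -0.008); φ = arcsin(p_z) ≈ -0.46°, λ = atan2(p_y, p_x) ≈ 41.70°.

≈ 0.5°S, 41.7°E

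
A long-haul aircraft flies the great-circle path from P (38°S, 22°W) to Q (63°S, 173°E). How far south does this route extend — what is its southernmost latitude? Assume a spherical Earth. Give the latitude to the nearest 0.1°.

≈ 84.6°S

The great circle lies in the plane with unit normal n̂ = (p₁ × p₂)/|p₁ × p₂|.
Here n̂_z ≈ -0.095; the vertex latitude is φ_max = arccos|n̂_z| ≈ 84.6°.
Check via Clairaut: cos φ_max = |cos φ₁| · sin C = cos(38.0°)·sin(173.1°) ≈ 0.095, again giving ≈ 84.6°.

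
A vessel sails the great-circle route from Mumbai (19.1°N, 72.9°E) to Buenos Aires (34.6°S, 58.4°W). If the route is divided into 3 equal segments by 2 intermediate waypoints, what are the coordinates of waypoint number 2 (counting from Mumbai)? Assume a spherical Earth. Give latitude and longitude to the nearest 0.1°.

Convert each endpoint to a unit vector on the sphere (x = cos φ cos λ, y = cos φ sin λ, z = sin φ).
The central angle between the endpoints is δ = arccos(p₁·p₂) ≈ 2.345 rad (134.4°).
Interpolate at f = 2/3 with slerp weights a = sin((1−f)δ)/sin δ ≈ 0.985, b = sin(fδ)/sin δ ≈ 1.399.
p = a·p₁ + b·p₂ ≈ (0.877, -0.091, -0.472); φ = arcsin(p_z) ≈ -28.15°, λ = atan2(p_y, p_x) ≈ -5.90°.

≈ 28.2°S, 5.9°W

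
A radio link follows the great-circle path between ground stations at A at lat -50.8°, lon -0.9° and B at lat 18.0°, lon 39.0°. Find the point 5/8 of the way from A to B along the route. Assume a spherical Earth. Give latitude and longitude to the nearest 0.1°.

≈ lat -8.5°, lon 27.3°

Write both endpoints as unit vectors p₁, p₂ with components (cos φ cos λ, cos φ sin λ, sin φ).
The central angle between the endpoints is δ = arccos(p₁·p₂) ≈ 1.347 rad (77.2°).
Interpolate at f = 5/8 with slerp weights a = sin((1−f)δ)/sin δ ≈ 0.496, b = sin(fδ)/sin δ ≈ 0.765.
p = a·p₁ + b·p₂ ≈ (0.879, 0.453, -0.148); φ = arcsin(p_z) ≈ -8.52°, λ = atan2(p_y, p_x) ≈ 27.26°.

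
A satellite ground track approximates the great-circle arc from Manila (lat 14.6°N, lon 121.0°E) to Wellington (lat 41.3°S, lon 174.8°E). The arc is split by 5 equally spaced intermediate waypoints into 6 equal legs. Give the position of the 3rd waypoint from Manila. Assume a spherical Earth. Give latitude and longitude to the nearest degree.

The haversine formula gives a central angle δ ≈ 1.305 rad (74.8°) between the endpoints.
Interpolate at f = 3/6 with slerp weights a = sin((1−f)δ)/sin δ ≈ 0.629, b = sin(fδ)/sin δ ≈ 0.629.
p = a·p₁ + b·p₂ ≈ (-0.784, 0.565, -0.257); φ = arcsin(p_z) ≈ -14.87°, λ = atan2(p_y, p_x) ≈ 144.24°.

≈ lat 15°S, lon 144°E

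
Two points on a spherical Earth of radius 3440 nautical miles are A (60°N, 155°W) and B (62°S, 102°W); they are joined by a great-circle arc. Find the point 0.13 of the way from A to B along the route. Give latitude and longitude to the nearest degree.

≈ (45°N, 144°W)

From cos δ = sin φ₁ sin φ₂ + cos φ₁ cos φ₂ cos Δλ, the central angle is δ ≈ 2.244 rad (128.6°).
Interpolate at f = 0.13 with slerp weights a = sin((1−f)δ)/sin δ ≈ 1.187, b = sin(fδ)/sin δ ≈ 0.368.
p = a·p₁ + b·p₂ ≈ (-0.574, -0.420, 0.703); φ = arcsin(p_z) ≈ 44.69°, λ = atan2(p_y, p_x) ≈ -143.82°.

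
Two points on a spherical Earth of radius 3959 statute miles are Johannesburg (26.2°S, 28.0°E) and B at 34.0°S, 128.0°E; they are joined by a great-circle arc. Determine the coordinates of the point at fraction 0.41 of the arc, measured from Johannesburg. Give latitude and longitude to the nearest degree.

The haversine formula gives a central angle δ ≈ 1.453 rad (83.2°) between the endpoints.
Interpolate at f = 0.41 with slerp weights a = sin((1−f)δ)/sin δ ≈ 0.761, b = sin(fδ)/sin δ ≈ 0.565.
p = a·p₁ + b·p₂ ≈ (0.315, 0.690, -0.652); φ = arcsin(p_z) ≈ -40.70°, λ = atan2(p_y, p_x) ≈ 65.47°.

≈ 41°S, 65°E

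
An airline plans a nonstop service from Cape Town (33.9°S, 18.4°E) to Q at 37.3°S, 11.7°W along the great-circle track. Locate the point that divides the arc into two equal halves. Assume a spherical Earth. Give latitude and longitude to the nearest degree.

Convert each endpoint to a unit vector on the sphere (x = cos φ cos λ, y = cos φ sin λ, z = sin φ).
The central angle between the endpoints is δ = arccos(p₁·p₂) ≈ 0.429 rad (24.6°).
Interpolate at f = 1/2 with slerp weights a = sin((1−f)δ)/sin δ ≈ 0.512, b = sin(fδ)/sin δ ≈ 0.512.
p = a·p₁ + b·p₂ ≈ (0.802, 0.052, -0.596); φ = arcsin(p_z) ≈ -36.55°, λ = atan2(p_y, p_x) ≈ 3.68°.

≈ 37°S, 4°E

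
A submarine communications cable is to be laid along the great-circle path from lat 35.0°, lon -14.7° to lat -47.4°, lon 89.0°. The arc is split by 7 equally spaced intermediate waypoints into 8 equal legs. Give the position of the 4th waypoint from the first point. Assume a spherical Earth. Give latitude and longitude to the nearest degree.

≈ lat -10°, lon 30°

Write both endpoints as unit vectors p₁, p₂ with components (cos φ cos λ, cos φ sin λ, sin φ).
The central angle between the endpoints is δ = arccos(p₁·p₂) ≈ 2.157 rad (123.6°).
Interpolate at f = 4/8 with slerp weights a = sin((1−f)δ)/sin δ ≈ 1.058, b = sin(fδ)/sin δ ≈ 1.058.
p = a·p₁ + b·p₂ ≈ (0.851, 0.496, -0.172); φ = arcsin(p_z) ≈ -9.90°, λ = atan2(p_y, p_x) ≈ 30.25°.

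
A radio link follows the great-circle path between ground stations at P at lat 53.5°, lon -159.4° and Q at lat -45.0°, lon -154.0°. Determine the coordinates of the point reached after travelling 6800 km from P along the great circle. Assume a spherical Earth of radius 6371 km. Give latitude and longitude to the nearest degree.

From cos δ = sin φ₁ sin φ₂ + cos φ₁ cos φ₂ cos Δλ, the central angle is δ ≈ 1.721 rad (98.6°). The total great-circle distance is δ·R ≈ 1.721 × 6371 ≈ 10965 km, so the target fraction is f = 6800/10965 ≈ 0.620.
Interpolate at f ≈ 0.620 with slerp weights a = sin((1−f)δ)/sin δ ≈ 0.615, b = sin(fδ)/sin δ ≈ 0.886.
p = a·p₁ + b·p₂ ≈ (-0.905, -0.403, -0.132); φ = arcsin(p_z) ≈ -7.59°, λ = atan2(p_y, p_x) ≈ -155.99°.

≈ lat -8°, lon -156°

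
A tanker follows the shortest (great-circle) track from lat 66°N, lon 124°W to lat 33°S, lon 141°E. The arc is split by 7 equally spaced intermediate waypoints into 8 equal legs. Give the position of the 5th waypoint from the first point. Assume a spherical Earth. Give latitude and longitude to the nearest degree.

From cos δ = sin φ₁ sin φ₂ + cos φ₁ cos φ₂ cos Δλ, the central angle is δ ≈ 2.126 rad (121.8°).
Interpolate at f = 5/8 with slerp weights a = sin((1−f)δ)/sin δ ≈ 0.842, b = sin(fδ)/sin δ ≈ 1.143.
p = a·p₁ + b·p₂ ≈ (-0.936, 0.319, 0.147); φ = arcsin(p_z) ≈ 8.45°, λ = atan2(p_y, p_x) ≈ 161.18°.

≈ lat 8°N, lon 161°E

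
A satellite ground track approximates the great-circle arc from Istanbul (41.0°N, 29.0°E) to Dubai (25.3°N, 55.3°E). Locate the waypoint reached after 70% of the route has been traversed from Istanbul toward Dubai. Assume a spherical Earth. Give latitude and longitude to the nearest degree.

Write both endpoints as unit vectors p₁, p₂ with components (cos φ cos λ, cos φ sin λ, sin φ).
The central angle between the endpoints is δ = arccos(p₁·p₂) ≈ 0.469 rad (26.9°).
Interpolate at f = 0.70 with slerp weights a = sin((1−f)δ)/sin δ ≈ 0.310, b = sin(fδ)/sin δ ≈ 0.713.
p = a·p₁ + b·p₂ ≈ (0.572, 0.644, 0.508); φ = arcsin(p_z) ≈ 30.56°, λ = atan2(p_y, p_x) ≈ 48.38°.

≈ (31°N, 48°E)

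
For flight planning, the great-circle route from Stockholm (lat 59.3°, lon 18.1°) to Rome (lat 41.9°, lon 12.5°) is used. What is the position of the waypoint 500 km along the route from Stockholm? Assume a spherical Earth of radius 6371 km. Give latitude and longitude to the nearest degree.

≈ lat 55°, lon 16°

From cos δ = sin φ₁ sin φ₂ + cos φ₁ cos φ₂ cos Δλ, the central angle is δ ≈ 0.310 rad (17.7°). The total great-circle distance is δ·R ≈ 0.310 × 6371 ≈ 1973 km, so the target fraction is f = 500/1973 ≈ 0.253.
Interpolate at f ≈ 0.253 with slerp weights a = sin((1−f)δ)/sin δ ≈ 0.752, b = sin(fδ)/sin δ ≈ 0.257.
p = a·p₁ + b·p₂ ≈ (0.552, 0.161, 0.818); φ = arcsin(p_z) ≈ 54.92°, λ = atan2(p_y, p_x) ≈ 16.24°.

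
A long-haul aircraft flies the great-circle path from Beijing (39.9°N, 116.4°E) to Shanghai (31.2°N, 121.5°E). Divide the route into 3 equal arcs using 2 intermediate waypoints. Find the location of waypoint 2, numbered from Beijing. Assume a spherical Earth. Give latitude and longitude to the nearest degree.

≈ 34°N, 120°E

Convert each endpoint to a unit vector on the sphere (x = cos φ cos λ, y = cos φ sin λ, z = sin φ).
The central angle between the endpoints is δ = arccos(p₁·p₂) ≈ 0.168 rad (9.6°).
Interpolate at f = 2/3 with slerp weights a = sin((1−f)δ)/sin δ ≈ 0.335, b = sin(fδ)/sin δ ≈ 0.668.
p = a·p₁ + b·p₂ ≈ (-0.413, 0.718, 0.561); φ = arcsin(p_z) ≈ 34.12°, λ = atan2(p_y, p_x) ≈ 119.92°.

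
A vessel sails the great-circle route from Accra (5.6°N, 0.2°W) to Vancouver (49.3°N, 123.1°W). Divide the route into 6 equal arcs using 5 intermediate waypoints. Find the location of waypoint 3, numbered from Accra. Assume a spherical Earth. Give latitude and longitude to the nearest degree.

Convert each endpoint to a unit vector on the sphere (x = cos φ cos λ, y = cos φ sin λ, z = sin φ).
The central angle between the endpoints is δ = arccos(p₁·p₂) ≈ 1.853 rad (106.2°).
Interpolate at f = 3/6 with slerp weights a = sin((1−f)δ)/sin δ ≈ 0.832, b = sin(fδ)/sin δ ≈ 0.832.
p = a·p₁ + b·p₂ ≈ (0.532, -0.458, 0.712); φ = arcsin(p_z) ≈ 45.43°, λ = atan2(p_y, p_x) ≈ -40.70°.

≈ (45°N, 41°W)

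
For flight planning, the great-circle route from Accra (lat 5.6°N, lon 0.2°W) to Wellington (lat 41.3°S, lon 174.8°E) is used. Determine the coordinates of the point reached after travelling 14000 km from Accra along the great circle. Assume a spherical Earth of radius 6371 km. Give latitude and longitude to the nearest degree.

The haversine formula gives a central angle δ ≈ 2.514 rad (144.0°) between the endpoints. The total great-circle distance is δ·R ≈ 2.514 × 6371 ≈ 16014 km, so the target fraction is f = 14000/16014 ≈ 0.874.
Interpolate at f ≈ 0.874 with slerp weights a = sin((1−f)δ)/sin δ ≈ 0.529, b = sin(fδ)/sin δ ≈ 1.379.
p = a·p₁ + b·p₂ ≈ (-0.505, 0.092, -0.858); φ = arcsin(p_z) ≈ -59.13°, λ = atan2(p_y, p_x) ≈ 169.67°.

≈ lat 59°S, lon 170°E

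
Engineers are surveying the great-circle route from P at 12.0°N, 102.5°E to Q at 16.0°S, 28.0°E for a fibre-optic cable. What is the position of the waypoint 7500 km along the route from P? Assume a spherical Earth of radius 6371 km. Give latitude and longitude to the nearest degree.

≈ 13°S, 39°E

Convert each endpoint to a unit vector on the sphere (x = cos φ cos λ, y = cos φ sin λ, z = sin φ).
The central angle between the endpoints is δ = arccos(p₁·p₂) ≈ 1.376 rad (78.8°). The total great-circle distance is δ·R ≈ 1.376 × 6371 ≈ 8764 km, so the target fraction is f = 7500/8764 ≈ 0.856.
Interpolate at f ≈ 0.856 with slerp weights a = sin((1−f)δ)/sin δ ≈ 0.201, b = sin(fδ)/sin δ ≈ 0.941.
p = a·p₁ + b·p₂ ≈ (0.756, 0.617, -0.218); φ = arcsin(p_z) ≈ -12.58°, λ = atan2(p_y, p_x) ≈ 39.19°.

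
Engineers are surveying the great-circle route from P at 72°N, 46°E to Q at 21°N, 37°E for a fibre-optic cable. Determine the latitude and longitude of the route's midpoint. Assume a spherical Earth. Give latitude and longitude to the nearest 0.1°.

Write both endpoints as unit vectors p₁, p₂ with components (cos φ cos λ, cos φ sin λ, sin φ).
The central angle between the endpoints is δ = arccos(p₁·p₂) ≈ 0.895 rad (51.3°).
Interpolate at f = 1/2 with slerp weights a = sin((1−f)δ)/sin δ ≈ 0.555, b = sin(fδ)/sin δ ≈ 0.555.
p = a·p₁ + b·p₂ ≈ (0.533, 0.435, 0.726); φ = arcsin(p_z) ≈ 46.57°, λ = atan2(p_y, p_x) ≈ 39.23°.

≈ 46.6°N, 39.2°E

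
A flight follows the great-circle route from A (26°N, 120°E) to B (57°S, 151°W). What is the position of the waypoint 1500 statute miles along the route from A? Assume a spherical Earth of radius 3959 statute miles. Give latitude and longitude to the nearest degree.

Convert each endpoint to a unit vector on the sphere (x = cos φ cos λ, y = cos φ sin λ, z = sin φ).
The central angle between the endpoints is δ = arccos(p₁·p₂) ≈ 1.938 rad (111.0°). The total great-circle distance is δ·R ≈ 1.938 × 3959 ≈ 7673 mi, so the target fraction is f = 1500/7673 ≈ 0.195.
Interpolate at f ≈ 0.195 with slerp weights a = sin((1−f)δ)/sin δ ≈ 1.071, b = sin(fδ)/sin δ ≈ 0.396.
p = a·p₁ + b·p₂ ≈ (-0.670, 0.729, 0.137); φ = arcsin(p_z) ≈ 7.89°, λ = atan2(p_y, p_x) ≈ 132.58°.

≈ (8°N, 133°E)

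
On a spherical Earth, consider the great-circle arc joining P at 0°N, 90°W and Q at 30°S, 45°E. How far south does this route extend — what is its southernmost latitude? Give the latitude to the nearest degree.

The great circle lies in the plane with unit normal n̂ = (p₁ × p₂)/|p₁ × p₂|.
Here n̂_z ≈ +0.775; the vertex latitude is φ_max = arccos|n̂_z| ≈ 39.2°.
Check via Clairaut: cos φ_max = |cos φ₁| · sin C = cos(0.0°)·sin(129.2°) ≈ 0.775, again giving ≈ 39.2°.

≈ 39°S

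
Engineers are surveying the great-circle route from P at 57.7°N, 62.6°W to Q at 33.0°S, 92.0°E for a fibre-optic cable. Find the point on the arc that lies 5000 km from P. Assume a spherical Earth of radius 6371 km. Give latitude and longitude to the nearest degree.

≈ 59°N, 32°E

Convert each endpoint to a unit vector on the sphere (x = cos φ cos λ, y = cos φ sin λ, z = sin φ).
The central angle between the endpoints is δ = arccos(p₁·p₂) ≈ 2.616 rad (149.9°). The total great-circle distance is δ·R ≈ 2.616 × 6371 ≈ 16669 km, so the target fraction is f = 5000/16669 ≈ 0.300.
Interpolate at f ≈ 0.300 with slerp weights a = sin((1−f)δ)/sin δ ≈ 1.927, b = sin(fδ)/sin δ ≈ 1.409.
p = a·p₁ + b·p₂ ≈ (0.433, 0.267, 0.861); φ = arcsin(p_z) ≈ 59.44°, λ = atan2(p_y, p_x) ≈ 31.70°.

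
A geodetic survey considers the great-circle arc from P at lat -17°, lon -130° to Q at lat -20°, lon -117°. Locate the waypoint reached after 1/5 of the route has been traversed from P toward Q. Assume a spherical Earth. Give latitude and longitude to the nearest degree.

≈ lat -18°, lon -127°

The haversine formula gives a central angle δ ≈ 0.221 rad (12.7°) between the endpoints.
Interpolate at f = 1/5 with slerp weights a = sin((1−f)δ)/sin δ ≈ 0.802, b = sin(fδ)/sin δ ≈ 0.202.
p = a·p₁ + b·p₂ ≈ (-0.579, -0.757, -0.304); φ = arcsin(p_z) ≈ -17.67°, λ = atan2(p_y, p_x) ≈ -127.44°.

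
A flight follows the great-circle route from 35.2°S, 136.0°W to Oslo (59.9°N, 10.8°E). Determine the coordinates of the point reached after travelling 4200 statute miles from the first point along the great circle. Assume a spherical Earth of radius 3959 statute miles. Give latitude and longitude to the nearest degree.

≈ 19°N, 108°W

The haversine formula gives a central angle δ ≈ 2.571 rad (147.3°) between the endpoints. The total great-circle distance is δ·R ≈ 2.571 × 3959 ≈ 10179 mi, so the target fraction is f = 4200/10179 ≈ 0.413.
Interpolate at f ≈ 0.413 with slerp weights a = sin((1−f)δ)/sin δ ≈ 1.848, b = sin(fδ)/sin δ ≈ 1.616.
p = a·p₁ + b·p₂ ≈ (-0.290, -0.897, 0.333); φ = arcsin(p_z) ≈ 19.44°, λ = atan2(p_y, p_x) ≈ -107.93°.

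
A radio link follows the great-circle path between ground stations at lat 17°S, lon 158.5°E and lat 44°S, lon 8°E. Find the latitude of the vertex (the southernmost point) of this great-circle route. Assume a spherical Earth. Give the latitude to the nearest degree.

The great circle lies in the plane with unit normal n̂ = (p₁ × p₂)/|p₁ × p₂|.
Here n̂_z ≈ -0.369; the vertex latitude is φ_max = arccos|n̂_z| ≈ 68.4°.
Check via Clairaut: cos φ_max = |cos φ₁| · sin C = cos(17.0°)·sin(157.3°) ≈ 0.369, again giving ≈ 68.4°.

≈ 68°S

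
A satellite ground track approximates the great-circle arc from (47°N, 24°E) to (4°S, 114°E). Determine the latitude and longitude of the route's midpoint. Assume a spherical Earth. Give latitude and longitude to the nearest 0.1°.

≈ (28.7°N, 79.6°E)

Write both endpoints as unit vectors p₁, p₂ with components (cos φ cos λ, cos φ sin λ, sin φ).
The central angle between the endpoints is δ = arccos(p₁·p₂) ≈ 1.622 rad (92.9°).
Interpolate at f = 1/2 with slerp weights a = sin((1−f)δ)/sin δ ≈ 0.726, b = sin(fδ)/sin δ ≈ 0.726.
p = a·p₁ + b·p₂ ≈ (0.158, 0.863, 0.480); φ = arcsin(p_z) ≈ 28.70°, λ = atan2(p_y, p_x) ≈ 79.64°.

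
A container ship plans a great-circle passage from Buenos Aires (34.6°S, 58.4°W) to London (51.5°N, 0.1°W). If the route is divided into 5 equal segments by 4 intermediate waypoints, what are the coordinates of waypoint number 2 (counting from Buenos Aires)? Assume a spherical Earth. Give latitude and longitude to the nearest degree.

Convert each endpoint to a unit vector on the sphere (x = cos φ cos λ, y = cos φ sin λ, z = sin φ).
The central angle between the endpoints is δ = arccos(p₁·p₂) ≈ 1.747 rad (100.1°).
Interpolate at f = 2/5 with slerp weights a = sin((1−f)δ)/sin δ ≈ 0.880, b = sin(fδ)/sin δ ≈ 0.653.
p = a·p₁ + b·p₂ ≈ (0.786, -0.618, 0.012); φ = arcsin(p_z) ≈ 0.66°, λ = atan2(p_y, p_x) ≈ -38.15°.

≈ 1°N, 38°W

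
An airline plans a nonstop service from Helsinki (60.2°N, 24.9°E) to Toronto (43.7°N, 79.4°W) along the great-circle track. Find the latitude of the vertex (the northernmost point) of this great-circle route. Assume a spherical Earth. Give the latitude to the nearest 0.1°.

≈ 66.1°N

The great circle lies in the plane with unit normal n̂ = (p₁ × p₂)/|p₁ × p₂|.
Here n̂_z ≈ -0.405; the vertex latitude is φ_max = arccos|n̂_z| ≈ 66.1°.
Check via Clairaut: cos φ_max = |cos φ₁| · sin C = cos(60.2°)·sin(54.6°) ≈ 0.405, again giving ≈ 66.1°.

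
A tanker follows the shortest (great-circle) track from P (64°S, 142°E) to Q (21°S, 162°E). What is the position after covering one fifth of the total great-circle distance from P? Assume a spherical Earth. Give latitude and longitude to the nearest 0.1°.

≈ (55.7°S, 149.2°E)

Write both endpoints as unit vectors p₁, p₂ with components (cos φ cos λ, cos φ sin λ, sin φ).
The central angle between the endpoints is δ = arccos(p₁·p₂) ≈ 0.786 rad (45.0°).
Interpolate at f = 1/5 with slerp weights a = sin((1−f)δ)/sin δ ≈ 0.831, b = sin(fδ)/sin δ ≈ 0.221.
p = a·p₁ + b·p₂ ≈ (-0.484, 0.288, -0.826); φ = arcsin(p_z) ≈ -55.74°, λ = atan2(p_y, p_x) ≈ 149.21°.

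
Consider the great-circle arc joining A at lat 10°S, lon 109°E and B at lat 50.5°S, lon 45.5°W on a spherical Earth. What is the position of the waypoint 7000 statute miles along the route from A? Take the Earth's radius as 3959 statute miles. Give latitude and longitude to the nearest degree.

≈ lat 62°S, lon 31°W

The haversine formula gives a central angle δ ≈ 2.017 rad (115.6°) between the endpoints. The total great-circle distance is δ·R ≈ 2.017 × 3959 ≈ 7985 mi, so the target fraction is f = 7000/7985 ≈ 0.877.
Interpolate at f ≈ 0.877 with slerp weights a = sin((1−f)δ)/sin δ ≈ 0.273, b = sin(fδ)/sin δ ≈ 1.087.
p = a·p₁ + b·p₂ ≈ (0.397, -0.239, -0.886); φ = arcsin(p_z) ≈ -62.39°, λ = atan2(p_y, p_x) ≈ -31.05°.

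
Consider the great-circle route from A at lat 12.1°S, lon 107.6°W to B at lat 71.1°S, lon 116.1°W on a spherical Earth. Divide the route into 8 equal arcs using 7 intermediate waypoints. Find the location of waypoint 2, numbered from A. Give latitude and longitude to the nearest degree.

Convert each endpoint to a unit vector on the sphere (x = cos φ cos λ, y = cos φ sin λ, z = sin φ).
The central angle between the endpoints is δ = arccos(p₁·p₂) ≈ 1.034 rad (59.2°).
Interpolate at f = 2/8 with slerp weights a = sin((1−f)δ)/sin δ ≈ 0.815, b = sin(fδ)/sin δ ≈ 0.297.
p = a·p₁ + b·p₂ ≈ (-0.283, -0.846, -0.452); φ = arcsin(p_z) ≈ -26.88°, λ = atan2(p_y, p_x) ≈ -108.51°.

≈ lat 27°S, lon 109°W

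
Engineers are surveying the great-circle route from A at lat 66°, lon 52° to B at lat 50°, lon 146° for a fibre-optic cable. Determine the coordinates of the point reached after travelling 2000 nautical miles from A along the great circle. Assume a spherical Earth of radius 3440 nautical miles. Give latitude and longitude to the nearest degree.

Write both endpoints as unit vectors p₁, p₂ with components (cos φ cos λ, cos φ sin λ, sin φ).
The central angle between the endpoints is δ = arccos(p₁·p₂) ≈ 0.821 rad (47.0°). The total great-circle distance is δ·R ≈ 0.821 × 3440 ≈ 2824 nmi, so the target fraction is f = 2000/2824 ≈ 0.708.
Interpolate at f ≈ 0.708 with slerp weights a = sin((1−f)δ)/sin δ ≈ 0.324, b = sin(fδ)/sin δ ≈ 0.751.
p = a·p₁ + b·p₂ ≈ (-0.319, 0.374, 0.871); φ = arcsin(p_z) ≈ 60.58°, λ = atan2(p_y, p_x) ≈ 130.47°.

≈ lat 61°, lon 130°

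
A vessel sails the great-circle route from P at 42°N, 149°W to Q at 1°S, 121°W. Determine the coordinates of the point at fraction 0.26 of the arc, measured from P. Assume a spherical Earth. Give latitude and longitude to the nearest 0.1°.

From cos δ = sin φ₁ sin φ₂ + cos φ₁ cos φ₂ cos Δλ, the central angle is δ ≈ 0.871 rad (49.9°).
Interpolate at f = 0.26 with slerp weights a = sin((1−f)δ)/sin δ ≈ 0.785, b = sin(fδ)/sin δ ≈ 0.293.
p = a·p₁ + b·p₂ ≈ (-0.651, -0.552, 0.520); φ = arcsin(p_z) ≈ 31.36°, λ = atan2(p_y, p_x) ≈ -139.72°.

≈ 31.4°N, 139.7°W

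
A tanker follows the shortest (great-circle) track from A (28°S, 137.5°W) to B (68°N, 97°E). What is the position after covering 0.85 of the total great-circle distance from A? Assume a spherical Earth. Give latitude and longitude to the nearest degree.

Convert each endpoint to a unit vector on the sphere (x = cos φ cos λ, y = cos φ sin λ, z = sin φ).
The central angle between the endpoints is δ = arccos(p₁·p₂) ≈ 2.249 rad (128.9°).
Interpolate at f = 0.85 with slerp weights a = sin((1−f)δ)/sin δ ≈ 0.425, b = sin(fδ)/sin δ ≈ 1.210.
p = a·p₁ + b·p₂ ≈ (-0.332, 0.196, 0.923); φ = arcsin(p_z) ≈ 67.31°, λ = atan2(p_y, p_x) ≈ 149.38°.

≈ (67°N, 149°E)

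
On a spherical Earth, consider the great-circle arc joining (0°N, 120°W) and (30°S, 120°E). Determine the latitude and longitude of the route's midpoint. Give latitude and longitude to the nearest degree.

Convert each endpoint to a unit vector on the sphere (x = cos φ cos λ, y = cos φ sin λ, z = sin φ).
The central angle between the endpoints is δ = arccos(p₁·p₂) ≈ 2.019 rad (115.7°).
Interpolate at f = 1/2 with slerp weights a = sin((1−f)δ)/sin δ ≈ 0.939, b = sin(fδ)/sin δ ≈ 0.939.
p = a·p₁ + b·p₂ ≈ (-0.876, -0.109, -0.470); φ = arcsin(p_z) ≈ -28.00°, λ = atan2(p_y, p_x) ≈ -172.91°.

≈ (28°S, 173°W)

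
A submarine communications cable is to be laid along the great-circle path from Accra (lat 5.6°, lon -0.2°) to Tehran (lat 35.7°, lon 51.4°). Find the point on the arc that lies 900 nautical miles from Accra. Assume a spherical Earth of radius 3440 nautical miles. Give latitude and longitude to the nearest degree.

The haversine formula gives a central angle δ ≈ 0.978 rad (56.0°) between the endpoints. The total great-circle distance is δ·R ≈ 0.978 × 3440 ≈ 3363 nmi, so the target fraction is f = 900/3363 ≈ 0.268.
Interpolate at f ≈ 0.268 with slerp weights a = sin((1−f)δ)/sin δ ≈ 0.792, b = sin(fδ)/sin δ ≈ 0.312.
p = a·p₁ + b·p₂ ≈ (0.946, 0.195, 0.259); φ = arcsin(p_z) ≈ 15.03°, λ = atan2(p_y, p_x) ≈ 11.66°.

≈ lat 15°, lon 12°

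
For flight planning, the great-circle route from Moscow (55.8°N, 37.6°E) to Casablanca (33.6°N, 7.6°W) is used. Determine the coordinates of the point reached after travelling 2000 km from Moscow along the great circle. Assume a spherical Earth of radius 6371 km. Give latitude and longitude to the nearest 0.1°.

From cos δ = sin φ₁ sin φ₂ + cos φ₁ cos φ₂ cos Δλ, the central angle is δ ≈ 0.664 rad (38.0°). The total great-circle distance is δ·R ≈ 0.664 × 6371 ≈ 4230 km, so the target fraction is f = 2000/4230 ≈ 0.473.
Interpolate at f ≈ 0.473 with slerp weights a = sin((1−f)δ)/sin δ ≈ 0.556, b = sin(fδ)/sin δ ≈ 0.501.
p = a·p₁ + b·p₂ ≈ (0.662, 0.136, 0.738); φ = arcsin(p_z) ≈ 47.52°, λ = atan2(p_y, p_x) ≈ 11.59°.

≈ 47.5°N, 11.6°E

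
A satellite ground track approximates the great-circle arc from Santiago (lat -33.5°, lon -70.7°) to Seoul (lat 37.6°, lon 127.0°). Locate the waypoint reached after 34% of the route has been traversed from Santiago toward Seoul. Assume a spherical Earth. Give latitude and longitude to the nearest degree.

≈ lat -3°, lon -122°

Convert each endpoint to a unit vector on the sphere (x = cos φ cos λ, y = cos φ sin λ, z = sin φ).
The central angle between the endpoints is δ = arccos(p₁·p₂) ≈ 2.881 rad (165.1°).
Interpolate at f = 0.34 with slerp weights a = sin((1−f)δ)/sin δ ≈ 3.667, b = sin(fδ)/sin δ ≈ 3.219.
p = a·p₁ + b·p₂ ≈ (-0.524, -0.850, -0.060); φ = arcsin(p_z) ≈ -3.45°, λ = atan2(p_y, p_x) ≈ -121.66°.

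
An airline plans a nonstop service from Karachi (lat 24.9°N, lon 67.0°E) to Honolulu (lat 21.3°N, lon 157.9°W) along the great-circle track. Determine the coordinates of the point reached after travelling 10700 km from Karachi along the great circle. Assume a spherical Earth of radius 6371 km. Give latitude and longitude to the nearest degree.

≈ lat 34°N, lon 175°W

Convert each endpoint to a unit vector on the sphere (x = cos φ cos λ, y = cos φ sin λ, z = sin φ).
The central angle between the endpoints is δ = arccos(p₁·p₂) ≈ 2.033 rad (116.5°). The total great-circle distance is δ·R ≈ 2.033 × 6371 ≈ 12950 km, so the target fraction is f = 10700/12950 ≈ 0.826.
Interpolate at f ≈ 0.826 with slerp weights a = sin((1−f)δ)/sin δ ≈ 0.386, b = sin(fδ)/sin δ ≈ 1.110.
p = a·p₁ + b·p₂ ≈ (-0.822, -0.067, 0.566); φ = arcsin(p_z) ≈ 34.48°, λ = atan2(p_y, p_x) ≈ -175.37°.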